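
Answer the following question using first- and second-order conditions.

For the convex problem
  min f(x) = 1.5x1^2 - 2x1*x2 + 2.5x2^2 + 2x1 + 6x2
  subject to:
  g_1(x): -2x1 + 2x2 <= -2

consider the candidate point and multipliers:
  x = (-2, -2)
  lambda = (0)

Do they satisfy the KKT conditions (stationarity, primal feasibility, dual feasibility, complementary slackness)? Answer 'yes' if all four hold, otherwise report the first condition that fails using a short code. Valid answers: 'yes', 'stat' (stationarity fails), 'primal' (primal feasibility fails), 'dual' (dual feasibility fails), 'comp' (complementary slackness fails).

Gradient of f: grad f(x) = Q x + c = (0, 0)
Constraint values g_i(x) = a_i^T x - b_i:
  g_1((-2, -2)) = 2
Stationarity residual: grad f(x) + sum_i lambda_i a_i = (0, 0)
  -> stationarity OK
Primal feasibility (all g_i <= 0): FAILS
Dual feasibility (all lambda_i >= 0): OK
Complementary slackness (lambda_i * g_i(x) = 0 for all i): OK

Verdict: the first failing condition is primal_feasibility -> primal.

primal


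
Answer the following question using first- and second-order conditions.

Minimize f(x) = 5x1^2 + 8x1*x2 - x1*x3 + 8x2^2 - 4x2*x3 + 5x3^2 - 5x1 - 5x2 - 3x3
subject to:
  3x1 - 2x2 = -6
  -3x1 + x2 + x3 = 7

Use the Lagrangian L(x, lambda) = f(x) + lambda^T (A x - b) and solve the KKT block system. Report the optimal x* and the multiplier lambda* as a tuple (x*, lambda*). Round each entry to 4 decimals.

Form the Lagrangian:
  L(x, lambda) = (1/2) x^T Q x + c^T x + lambda^T (A x - b)
Stationarity (grad_x L = 0): Q x + c + A^T lambda = 0.
Primal feasibility: A x = b.

This gives the KKT block system:
  [ Q   A^T ] [ x     ]   [-c ]
  [ A    0  ] [ lambda ] = [ b ]

Solving the linear system:
  x*      = (-1.3007, 1.049, 2.049)
  lambda* = (-10.7063, -14.5944)
  f(x*)   = 16.5175

x* = (-1.3007, 1.049, 2.049), lambda* = (-10.7063, -14.5944)


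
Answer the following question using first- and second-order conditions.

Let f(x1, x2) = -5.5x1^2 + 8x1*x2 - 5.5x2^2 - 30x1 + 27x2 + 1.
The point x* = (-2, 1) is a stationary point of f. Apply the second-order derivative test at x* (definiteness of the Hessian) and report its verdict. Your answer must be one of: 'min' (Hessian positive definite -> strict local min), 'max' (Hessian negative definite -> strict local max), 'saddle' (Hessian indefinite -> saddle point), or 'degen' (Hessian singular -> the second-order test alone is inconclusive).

Compute the Hessian H = grad^2 f:
  H = [[-11, 8], [8, -11]]
Verify stationarity: grad f(x*) = H x* + g = (0, 0).
Eigenvalues of H: -19, -3.
Both eigenvalues < 0, so H is negative definite -> x* is a strict local max.

max


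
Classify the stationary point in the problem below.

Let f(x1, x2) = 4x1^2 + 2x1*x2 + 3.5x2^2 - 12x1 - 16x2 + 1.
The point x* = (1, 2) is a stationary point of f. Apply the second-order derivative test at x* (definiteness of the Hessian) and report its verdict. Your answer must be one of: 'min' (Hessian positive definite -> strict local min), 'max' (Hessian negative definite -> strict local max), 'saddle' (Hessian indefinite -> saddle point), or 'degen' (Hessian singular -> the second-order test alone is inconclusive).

Compute the Hessian H = grad^2 f:
  H = [[8, 2], [2, 7]]
Verify stationarity: grad f(x*) = H x* + g = (0, 0).
Eigenvalues of H: 5.4384, 9.5616.
Both eigenvalues > 0, so H is positive definite -> x* is a strict local min.

min


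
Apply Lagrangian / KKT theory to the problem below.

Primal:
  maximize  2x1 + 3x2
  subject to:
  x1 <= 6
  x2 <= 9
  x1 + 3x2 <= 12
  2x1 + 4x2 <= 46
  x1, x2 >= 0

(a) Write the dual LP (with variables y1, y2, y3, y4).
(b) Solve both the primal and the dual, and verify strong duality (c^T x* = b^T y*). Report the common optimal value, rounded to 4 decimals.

The standard primal-dual pair for 'max c^T x s.t. A x <= b, x >= 0' is:
  Dual:  min b^T y  s.t.  A^T y >= c,  y >= 0.

So the dual LP is:
  minimize  6y1 + 9y2 + 12y3 + 46y4
  subject to:
    y1 + y3 + 2y4 >= 2
    y2 + 3y3 + 4y4 >= 3
    y1, y2, y3, y4 >= 0

Solving the primal: x* = (6, 2).
  primal value c^T x* = 18.
Solving the dual: y* = (1, 0, 1, 0).
  dual value b^T y* = 18.
Strong duality: c^T x* = b^T y*. Confirmed.

18


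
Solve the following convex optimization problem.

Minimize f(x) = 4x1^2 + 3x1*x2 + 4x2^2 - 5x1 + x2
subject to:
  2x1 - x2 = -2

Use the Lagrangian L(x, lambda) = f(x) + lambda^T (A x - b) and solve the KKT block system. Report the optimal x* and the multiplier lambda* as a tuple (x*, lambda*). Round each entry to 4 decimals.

Form the Lagrangian:
  L(x, lambda) = (1/2) x^T Q x + c^T x + lambda^T (A x - b)
Stationarity (grad_x L = 0): Q x + c + A^T lambda = 0.
Primal feasibility: A x = b.

This gives the KKT block system:
  [ Q   A^T ] [ x     ]   [-c ]
  [ A    0  ] [ lambda ] = [ b ]

Solving the linear system:
  x*      = (-0.6731, 0.6538)
  lambda* = (4.2115)
  f(x*)   = 6.2212

x* = (-0.6731, 0.6538), lambda* = (4.2115)


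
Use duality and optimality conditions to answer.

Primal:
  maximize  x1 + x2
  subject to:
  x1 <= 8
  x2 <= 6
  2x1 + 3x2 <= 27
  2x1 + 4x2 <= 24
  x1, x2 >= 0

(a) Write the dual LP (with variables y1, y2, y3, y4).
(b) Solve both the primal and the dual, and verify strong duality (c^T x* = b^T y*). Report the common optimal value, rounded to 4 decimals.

The standard primal-dual pair for 'max c^T x s.t. A x <= b, x >= 0' is:
  Dual:  min b^T y  s.t.  A^T y >= c,  y >= 0.

So the dual LP is:
  minimize  8y1 + 6y2 + 27y3 + 24y4
  subject to:
    y1 + 2y3 + 2y4 >= 1
    y2 + 3y3 + 4y4 >= 1
    y1, y2, y3, y4 >= 0

Solving the primal: x* = (8, 2).
  primal value c^T x* = 10.
Solving the dual: y* = (0.5, 0, 0, 0.25).
  dual value b^T y* = 10.
Strong duality: c^T x* = b^T y*. Confirmed.

10


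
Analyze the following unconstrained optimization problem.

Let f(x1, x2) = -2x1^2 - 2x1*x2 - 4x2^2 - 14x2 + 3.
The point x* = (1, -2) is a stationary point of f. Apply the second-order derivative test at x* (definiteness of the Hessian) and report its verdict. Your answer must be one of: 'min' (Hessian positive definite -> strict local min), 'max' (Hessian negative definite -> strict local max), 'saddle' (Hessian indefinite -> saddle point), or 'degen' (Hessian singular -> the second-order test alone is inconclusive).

Compute the Hessian H = grad^2 f:
  H = [[-4, -2], [-2, -8]]
Verify stationarity: grad f(x*) = H x* + g = (0, 0).
Eigenvalues of H: -8.8284, -3.1716.
Both eigenvalues < 0, so H is negative definite -> x* is a strict local max.

max


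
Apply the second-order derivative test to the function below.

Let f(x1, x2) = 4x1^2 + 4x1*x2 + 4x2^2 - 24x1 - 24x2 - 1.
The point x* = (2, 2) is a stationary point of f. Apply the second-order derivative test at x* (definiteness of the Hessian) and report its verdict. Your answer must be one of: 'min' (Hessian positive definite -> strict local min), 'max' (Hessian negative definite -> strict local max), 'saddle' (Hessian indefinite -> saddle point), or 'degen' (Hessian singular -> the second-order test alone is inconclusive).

Compute the Hessian H = grad^2 f:
  H = [[8, 4], [4, 8]]
Verify stationarity: grad f(x*) = H x* + g = (0, 0).
Eigenvalues of H: 4, 12.
Both eigenvalues > 0, so H is positive definite -> x* is a strict local min.

min


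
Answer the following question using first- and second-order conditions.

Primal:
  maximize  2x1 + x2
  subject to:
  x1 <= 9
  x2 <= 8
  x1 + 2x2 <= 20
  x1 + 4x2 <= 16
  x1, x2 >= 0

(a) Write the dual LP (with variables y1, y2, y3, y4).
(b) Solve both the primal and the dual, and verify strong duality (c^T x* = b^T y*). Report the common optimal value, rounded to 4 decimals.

The standard primal-dual pair for 'max c^T x s.t. A x <= b, x >= 0' is:
  Dual:  min b^T y  s.t.  A^T y >= c,  y >= 0.

So the dual LP is:
  minimize  9y1 + 8y2 + 20y3 + 16y4
  subject to:
    y1 + y3 + y4 >= 2
    y2 + 2y3 + 4y4 >= 1
    y1, y2, y3, y4 >= 0

Solving the primal: x* = (9, 1.75).
  primal value c^T x* = 19.75.
Solving the dual: y* = (1.75, 0, 0, 0.25).
  dual value b^T y* = 19.75.
Strong duality: c^T x* = b^T y*. Confirmed.

19.75


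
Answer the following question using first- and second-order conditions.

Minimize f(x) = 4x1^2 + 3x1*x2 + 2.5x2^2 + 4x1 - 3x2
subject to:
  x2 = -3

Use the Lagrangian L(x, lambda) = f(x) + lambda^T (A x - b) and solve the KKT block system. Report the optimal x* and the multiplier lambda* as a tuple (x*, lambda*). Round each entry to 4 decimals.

Form the Lagrangian:
  L(x, lambda) = (1/2) x^T Q x + c^T x + lambda^T (A x - b)
Stationarity (grad_x L = 0): Q x + c + A^T lambda = 0.
Primal feasibility: A x = b.

This gives the KKT block system:
  [ Q   A^T ] [ x     ]   [-c ]
  [ A    0  ] [ lambda ] = [ b ]

Solving the linear system:
  x*      = (0.625, -3)
  lambda* = (16.125)
  f(x*)   = 29.9375

x* = (0.625, -3), lambda* = (16.125)


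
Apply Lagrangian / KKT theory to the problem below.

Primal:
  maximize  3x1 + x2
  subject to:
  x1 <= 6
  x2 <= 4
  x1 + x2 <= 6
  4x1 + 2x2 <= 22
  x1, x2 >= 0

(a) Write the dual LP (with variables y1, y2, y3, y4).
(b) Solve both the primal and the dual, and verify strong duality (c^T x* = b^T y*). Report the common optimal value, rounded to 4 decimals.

The standard primal-dual pair for 'max c^T x s.t. A x <= b, x >= 0' is:
  Dual:  min b^T y  s.t.  A^T y >= c,  y >= 0.

So the dual LP is:
  minimize  6y1 + 4y2 + 6y3 + 22y4
  subject to:
    y1 + y3 + 4y4 >= 3
    y2 + y3 + 2y4 >= 1
    y1, y2, y3, y4 >= 0

Solving the primal: x* = (5.5, 0).
  primal value c^T x* = 16.5.
Solving the dual: y* = (0, 0, 0, 0.75).
  dual value b^T y* = 16.5.
Strong duality: c^T x* = b^T y*. Confirmed.

16.5


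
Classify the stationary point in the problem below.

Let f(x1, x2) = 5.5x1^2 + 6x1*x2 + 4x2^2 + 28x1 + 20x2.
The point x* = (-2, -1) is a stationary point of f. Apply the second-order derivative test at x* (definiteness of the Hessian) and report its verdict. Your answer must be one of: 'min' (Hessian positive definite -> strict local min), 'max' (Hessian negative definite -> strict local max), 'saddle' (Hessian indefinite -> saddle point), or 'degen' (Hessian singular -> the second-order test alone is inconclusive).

Compute the Hessian H = grad^2 f:
  H = [[11, 6], [6, 8]]
Verify stationarity: grad f(x*) = H x* + g = (0, 0).
Eigenvalues of H: 3.3153, 15.6847.
Both eigenvalues > 0, so H is positive definite -> x* is a strict local min.

min


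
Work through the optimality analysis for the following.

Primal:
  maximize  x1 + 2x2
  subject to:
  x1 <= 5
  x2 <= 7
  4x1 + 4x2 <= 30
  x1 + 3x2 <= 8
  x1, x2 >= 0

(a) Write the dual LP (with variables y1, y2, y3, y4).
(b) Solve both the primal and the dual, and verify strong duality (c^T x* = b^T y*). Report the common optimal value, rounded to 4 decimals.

The standard primal-dual pair for 'max c^T x s.t. A x <= b, x >= 0' is:
  Dual:  min b^T y  s.t.  A^T y >= c,  y >= 0.

So the dual LP is:
  minimize  5y1 + 7y2 + 30y3 + 8y4
  subject to:
    y1 + 4y3 + y4 >= 1
    y2 + 4y3 + 3y4 >= 2
    y1, y2, y3, y4 >= 0

Solving the primal: x* = (5, 1).
  primal value c^T x* = 7.
Solving the dual: y* = (0.3333, 0, 0, 0.6667).
  dual value b^T y* = 7.
Strong duality: c^T x* = b^T y*. Confirmed.

7


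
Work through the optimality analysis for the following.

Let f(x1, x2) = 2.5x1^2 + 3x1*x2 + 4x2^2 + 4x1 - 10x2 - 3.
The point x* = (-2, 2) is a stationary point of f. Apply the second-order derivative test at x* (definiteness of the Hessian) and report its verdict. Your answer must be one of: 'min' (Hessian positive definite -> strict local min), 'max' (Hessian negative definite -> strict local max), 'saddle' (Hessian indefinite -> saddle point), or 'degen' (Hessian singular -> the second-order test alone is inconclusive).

Compute the Hessian H = grad^2 f:
  H = [[5, 3], [3, 8]]
Verify stationarity: grad f(x*) = H x* + g = (0, 0).
Eigenvalues of H: 3.1459, 9.8541.
Both eigenvalues > 0, so H is positive definite -> x* is a strict local min.

min


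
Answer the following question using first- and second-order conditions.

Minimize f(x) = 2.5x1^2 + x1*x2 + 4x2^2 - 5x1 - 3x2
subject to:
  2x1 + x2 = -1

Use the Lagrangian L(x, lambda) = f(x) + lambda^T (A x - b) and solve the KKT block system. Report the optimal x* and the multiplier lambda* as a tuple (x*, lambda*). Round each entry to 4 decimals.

Form the Lagrangian:
  L(x, lambda) = (1/2) x^T Q x + c^T x + lambda^T (A x - b)
Stationarity (grad_x L = 0): Q x + c + A^T lambda = 0.
Primal feasibility: A x = b.

This gives the KKT block system:
  [ Q   A^T ] [ x     ]   [-c ]
  [ A    0  ] [ lambda ] = [ b ]

Solving the linear system:
  x*      = (-0.4848, -0.0303)
  lambda* = (3.7273)
  f(x*)   = 3.1212

x* = (-0.4848, -0.0303), lambda* = (3.7273)


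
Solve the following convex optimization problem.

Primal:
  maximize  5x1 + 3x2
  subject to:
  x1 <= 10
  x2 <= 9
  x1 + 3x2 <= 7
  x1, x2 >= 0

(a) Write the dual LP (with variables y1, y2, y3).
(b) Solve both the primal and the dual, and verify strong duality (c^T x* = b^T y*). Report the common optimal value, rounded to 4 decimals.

The standard primal-dual pair for 'max c^T x s.t. A x <= b, x >= 0' is:
  Dual:  min b^T y  s.t.  A^T y >= c,  y >= 0.

So the dual LP is:
  minimize  10y1 + 9y2 + 7y3
  subject to:
    y1 + y3 >= 5
    y2 + 3y3 >= 3
    y1, y2, y3 >= 0

Solving the primal: x* = (7, 0).
  primal value c^T x* = 35.
Solving the dual: y* = (0, 0, 5).
  dual value b^T y* = 35.
Strong duality: c^T x* = b^T y*. Confirmed.

35


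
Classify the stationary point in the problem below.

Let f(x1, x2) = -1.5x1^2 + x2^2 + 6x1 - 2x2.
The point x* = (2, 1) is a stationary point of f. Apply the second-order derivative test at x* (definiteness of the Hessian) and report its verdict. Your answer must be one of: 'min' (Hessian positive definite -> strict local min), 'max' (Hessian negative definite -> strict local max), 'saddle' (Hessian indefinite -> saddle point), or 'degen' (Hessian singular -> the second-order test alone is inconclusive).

Compute the Hessian H = grad^2 f:
  H = [[-3, 0], [0, 2]]
Verify stationarity: grad f(x*) = H x* + g = (0, 0).
Eigenvalues of H: -3, 2.
Eigenvalues have mixed signs, so H is indefinite -> x* is a saddle point.

saddle


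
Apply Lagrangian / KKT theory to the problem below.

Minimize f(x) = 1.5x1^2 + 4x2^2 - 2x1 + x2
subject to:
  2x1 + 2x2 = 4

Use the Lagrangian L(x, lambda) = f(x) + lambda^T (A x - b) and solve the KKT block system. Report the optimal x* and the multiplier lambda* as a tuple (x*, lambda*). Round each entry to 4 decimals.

Form the Lagrangian:
  L(x, lambda) = (1/2) x^T Q x + c^T x + lambda^T (A x - b)
Stationarity (grad_x L = 0): Q x + c + A^T lambda = 0.
Primal feasibility: A x = b.

This gives the KKT block system:
  [ Q   A^T ] [ x     ]   [-c ]
  [ A    0  ] [ lambda ] = [ b ]

Solving the linear system:
  x*      = (1.7273, 0.2727)
  lambda* = (-1.5909)
  f(x*)   = 1.5909

x* = (1.7273, 0.2727), lambda* = (-1.5909)


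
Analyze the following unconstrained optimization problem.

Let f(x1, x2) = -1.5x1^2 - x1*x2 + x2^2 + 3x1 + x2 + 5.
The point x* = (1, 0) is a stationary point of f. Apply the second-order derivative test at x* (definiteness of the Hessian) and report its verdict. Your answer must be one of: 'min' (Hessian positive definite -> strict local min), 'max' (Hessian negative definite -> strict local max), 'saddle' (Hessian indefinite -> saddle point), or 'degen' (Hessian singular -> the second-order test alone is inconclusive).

Compute the Hessian H = grad^2 f:
  H = [[-3, -1], [-1, 2]]
Verify stationarity: grad f(x*) = H x* + g = (0, 0).
Eigenvalues of H: -3.1926, 2.1926.
Eigenvalues have mixed signs, so H is indefinite -> x* is a saddle point.

saddle


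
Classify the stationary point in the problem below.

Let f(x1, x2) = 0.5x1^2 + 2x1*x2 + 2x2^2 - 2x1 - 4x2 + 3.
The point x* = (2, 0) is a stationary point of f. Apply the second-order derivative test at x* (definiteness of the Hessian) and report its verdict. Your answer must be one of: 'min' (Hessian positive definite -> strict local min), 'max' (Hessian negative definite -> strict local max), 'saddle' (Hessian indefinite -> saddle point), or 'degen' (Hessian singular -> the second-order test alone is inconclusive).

Compute the Hessian H = grad^2 f:
  H = [[1, 2], [2, 4]]
Verify stationarity: grad f(x*) = H x* + g = (0, 0).
Eigenvalues of H: 0, 5.
H has a zero eigenvalue (singular; positive semidefinite but not definite), so H is neither positive definite, negative definite, nor indefinite. The second-order test alone is inconclusive -> degen.
(Indeed, f is constant along the null direction of H through x*, so x* is not a strict local extremum.)

degen


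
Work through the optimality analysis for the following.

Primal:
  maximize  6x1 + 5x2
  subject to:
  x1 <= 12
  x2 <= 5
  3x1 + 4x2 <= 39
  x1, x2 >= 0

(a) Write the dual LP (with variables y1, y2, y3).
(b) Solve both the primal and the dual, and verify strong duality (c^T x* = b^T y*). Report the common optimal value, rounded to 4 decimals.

The standard primal-dual pair for 'max c^T x s.t. A x <= b, x >= 0' is:
  Dual:  min b^T y  s.t.  A^T y >= c,  y >= 0.

So the dual LP is:
  minimize  12y1 + 5y2 + 39y3
  subject to:
    y1 + 3y3 >= 6
    y2 + 4y3 >= 5
    y1, y2, y3 >= 0

Solving the primal: x* = (12, 0.75).
  primal value c^T x* = 75.75.
Solving the dual: y* = (2.25, 0, 1.25).
  dual value b^T y* = 75.75.
Strong duality: c^T x* = b^T y*. Confirmed.

75.75


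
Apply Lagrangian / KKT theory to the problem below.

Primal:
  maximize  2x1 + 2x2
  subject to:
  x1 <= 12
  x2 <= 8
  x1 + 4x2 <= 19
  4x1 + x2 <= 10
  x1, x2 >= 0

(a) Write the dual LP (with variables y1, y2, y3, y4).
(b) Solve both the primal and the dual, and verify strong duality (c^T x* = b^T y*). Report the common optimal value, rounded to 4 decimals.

The standard primal-dual pair for 'max c^T x s.t. A x <= b, x >= 0' is:
  Dual:  min b^T y  s.t.  A^T y >= c,  y >= 0.

So the dual LP is:
  minimize  12y1 + 8y2 + 19y3 + 10y4
  subject to:
    y1 + y3 + 4y4 >= 2
    y2 + 4y3 + y4 >= 2
    y1, y2, y3, y4 >= 0

Solving the primal: x* = (1.4, 4.4).
  primal value c^T x* = 11.6.
Solving the dual: y* = (0, 0, 0.4, 0.4).
  dual value b^T y* = 11.6.
Strong duality: c^T x* = b^T y*. Confirmed.

11.6


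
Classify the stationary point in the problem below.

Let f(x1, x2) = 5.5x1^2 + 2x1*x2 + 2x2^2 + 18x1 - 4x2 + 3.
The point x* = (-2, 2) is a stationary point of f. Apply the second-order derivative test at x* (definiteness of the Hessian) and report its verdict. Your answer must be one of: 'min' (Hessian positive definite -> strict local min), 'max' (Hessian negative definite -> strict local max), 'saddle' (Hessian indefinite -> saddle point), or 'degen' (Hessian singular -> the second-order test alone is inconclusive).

Compute the Hessian H = grad^2 f:
  H = [[11, 2], [2, 4]]
Verify stationarity: grad f(x*) = H x* + g = (0, 0).
Eigenvalues of H: 3.4689, 11.5311.
Both eigenvalues > 0, so H is positive definite -> x* is a strict local min.

min


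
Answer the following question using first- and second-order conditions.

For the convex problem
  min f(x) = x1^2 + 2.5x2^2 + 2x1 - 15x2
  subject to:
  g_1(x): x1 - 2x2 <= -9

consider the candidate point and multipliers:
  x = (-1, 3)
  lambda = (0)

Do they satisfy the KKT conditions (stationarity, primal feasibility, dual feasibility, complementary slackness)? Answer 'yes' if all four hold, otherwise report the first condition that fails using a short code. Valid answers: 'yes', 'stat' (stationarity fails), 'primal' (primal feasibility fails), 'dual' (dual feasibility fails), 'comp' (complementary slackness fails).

Gradient of f: grad f(x) = Q x + c = (0, 0)
Constraint values g_i(x) = a_i^T x - b_i:
  g_1((-1, 3)) = 2
Stationarity residual: grad f(x) + sum_i lambda_i a_i = (0, 0)
  -> stationarity OK
Primal feasibility (all g_i <= 0): FAILS
Dual feasibility (all lambda_i >= 0): OK
Complementary slackness (lambda_i * g_i(x) = 0 for all i): OK

Verdict: the first failing condition is primal_feasibility -> primal.

primal


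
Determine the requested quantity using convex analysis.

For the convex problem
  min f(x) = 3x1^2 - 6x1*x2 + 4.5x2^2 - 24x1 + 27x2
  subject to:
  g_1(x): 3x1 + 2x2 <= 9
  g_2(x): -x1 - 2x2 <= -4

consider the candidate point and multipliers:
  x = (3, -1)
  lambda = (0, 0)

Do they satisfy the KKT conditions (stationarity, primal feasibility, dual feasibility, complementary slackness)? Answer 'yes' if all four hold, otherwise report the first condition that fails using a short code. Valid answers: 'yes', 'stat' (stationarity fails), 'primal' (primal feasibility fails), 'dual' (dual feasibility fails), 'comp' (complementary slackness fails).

Gradient of f: grad f(x) = Q x + c = (0, 0)
Constraint values g_i(x) = a_i^T x - b_i:
  g_1((3, -1)) = -2
  g_2((3, -1)) = 3
Stationarity residual: grad f(x) + sum_i lambda_i a_i = (0, 0)
  -> stationarity OK
Primal feasibility (all g_i <= 0): FAILS
Dual feasibility (all lambda_i >= 0): OK
Complementary slackness (lambda_i * g_i(x) = 0 for all i): OK

Verdict: the first failing condition is primal_feasibility -> primal.

primal


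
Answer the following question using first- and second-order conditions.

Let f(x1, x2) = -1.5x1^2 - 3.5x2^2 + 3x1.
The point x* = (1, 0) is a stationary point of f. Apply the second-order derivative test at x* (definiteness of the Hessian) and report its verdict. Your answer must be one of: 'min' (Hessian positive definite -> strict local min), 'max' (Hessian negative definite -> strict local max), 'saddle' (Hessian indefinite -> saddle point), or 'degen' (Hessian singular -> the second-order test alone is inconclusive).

Compute the Hessian H = grad^2 f:
  H = [[-3, 0], [0, -7]]
Verify stationarity: grad f(x*) = H x* + g = (0, 0).
Eigenvalues of H: -7, -3.
Both eigenvalues < 0, so H is negative definite -> x* is a strict local max.

max


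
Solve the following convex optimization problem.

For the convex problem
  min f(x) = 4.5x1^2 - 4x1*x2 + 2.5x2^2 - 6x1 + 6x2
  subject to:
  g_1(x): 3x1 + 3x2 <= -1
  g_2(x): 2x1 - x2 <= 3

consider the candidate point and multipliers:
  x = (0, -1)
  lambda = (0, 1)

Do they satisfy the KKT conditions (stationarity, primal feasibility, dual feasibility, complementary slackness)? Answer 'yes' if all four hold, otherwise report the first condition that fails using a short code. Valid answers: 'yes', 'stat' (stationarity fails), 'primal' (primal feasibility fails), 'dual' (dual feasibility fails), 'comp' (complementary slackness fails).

Gradient of f: grad f(x) = Q x + c = (-2, 1)
Constraint values g_i(x) = a_i^T x - b_i:
  g_1((0, -1)) = -2
  g_2((0, -1)) = -2
Stationarity residual: grad f(x) + sum_i lambda_i a_i = (0, 0)
  -> stationarity OK
Primal feasibility (all g_i <= 0): OK
Dual feasibility (all lambda_i >= 0): OK
Complementary slackness (lambda_i * g_i(x) = 0 for all i): FAILS

Verdict: the first failing condition is complementary_slackness -> comp.

comp


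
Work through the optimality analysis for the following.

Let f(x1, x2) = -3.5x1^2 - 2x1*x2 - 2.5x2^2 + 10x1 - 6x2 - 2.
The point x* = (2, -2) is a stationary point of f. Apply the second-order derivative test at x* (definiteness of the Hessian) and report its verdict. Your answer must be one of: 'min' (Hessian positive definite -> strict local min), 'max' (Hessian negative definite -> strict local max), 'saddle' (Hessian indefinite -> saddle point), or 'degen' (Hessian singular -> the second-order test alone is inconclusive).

Compute the Hessian H = grad^2 f:
  H = [[-7, -2], [-2, -5]]
Verify stationarity: grad f(x*) = H x* + g = (0, 0).
Eigenvalues of H: -8.2361, -3.7639.
Both eigenvalues < 0, so H is negative definite -> x* is a strict local max.

max


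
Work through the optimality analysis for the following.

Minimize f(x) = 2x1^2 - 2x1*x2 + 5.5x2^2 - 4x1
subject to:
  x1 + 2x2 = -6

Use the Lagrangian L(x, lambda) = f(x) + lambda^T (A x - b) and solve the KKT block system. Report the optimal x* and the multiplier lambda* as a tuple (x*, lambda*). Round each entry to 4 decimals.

Form the Lagrangian:
  L(x, lambda) = (1/2) x^T Q x + c^T x + lambda^T (A x - b)
Stationarity (grad_x L = 0): Q x + c + A^T lambda = 0.
Primal feasibility: A x = b.

This gives the KKT block system:
  [ Q   A^T ] [ x     ]   [-c ]
  [ A    0  ] [ lambda ] = [ b ]

Solving the linear system:
  x*      = (-2.1143, -1.9429)
  lambda* = (8.5714)
  f(x*)   = 29.9429

x* = (-2.1143, -1.9429), lambda* = (8.5714)


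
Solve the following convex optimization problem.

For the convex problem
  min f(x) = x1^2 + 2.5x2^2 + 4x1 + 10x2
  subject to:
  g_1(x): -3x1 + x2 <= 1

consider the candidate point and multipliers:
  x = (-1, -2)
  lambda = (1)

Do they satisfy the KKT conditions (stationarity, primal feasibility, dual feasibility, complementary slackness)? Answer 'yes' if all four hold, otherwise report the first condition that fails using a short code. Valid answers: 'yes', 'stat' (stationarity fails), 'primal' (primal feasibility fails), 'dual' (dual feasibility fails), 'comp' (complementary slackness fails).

Gradient of f: grad f(x) = Q x + c = (2, 0)
Constraint values g_i(x) = a_i^T x - b_i:
  g_1((-1, -2)) = 0
Stationarity residual: grad f(x) + sum_i lambda_i a_i = (-1, 1)
  -> stationarity FAILS
Primal feasibility (all g_i <= 0): OK
Dual feasibility (all lambda_i >= 0): OK
Complementary slackness (lambda_i * g_i(x) = 0 for all i): OK

Verdict: the first failing condition is stationarity -> stat.

stat


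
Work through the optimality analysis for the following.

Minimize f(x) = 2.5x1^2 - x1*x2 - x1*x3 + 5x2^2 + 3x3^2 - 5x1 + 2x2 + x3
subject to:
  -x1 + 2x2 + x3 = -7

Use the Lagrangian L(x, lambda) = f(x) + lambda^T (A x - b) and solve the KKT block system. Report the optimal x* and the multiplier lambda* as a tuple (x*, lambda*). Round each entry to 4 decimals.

Form the Lagrangian:
  L(x, lambda) = (1/2) x^T Q x + c^T x + lambda^T (A x - b)
Stationarity (grad_x L = 0): Q x + c + A^T lambda = 0.
Primal feasibility: A x = b.

This gives the KKT block system:
  [ Q   A^T ] [ x     ]   [-c ]
  [ A    0  ] [ lambda ] = [ b ]

Solving the linear system:
  x*      = (2.173, -1.7676, -1.2919)
  lambda* = (8.9243)
  f(x*)   = 23.3892

x* = (2.173, -1.7676, -1.2919), lambda* = (8.9243)


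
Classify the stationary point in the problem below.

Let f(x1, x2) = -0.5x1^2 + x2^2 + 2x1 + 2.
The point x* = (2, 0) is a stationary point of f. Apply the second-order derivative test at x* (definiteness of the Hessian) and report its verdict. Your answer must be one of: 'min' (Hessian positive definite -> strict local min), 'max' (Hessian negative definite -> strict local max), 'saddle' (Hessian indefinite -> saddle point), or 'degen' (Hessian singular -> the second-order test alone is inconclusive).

Compute the Hessian H = grad^2 f:
  H = [[-1, 0], [0, 2]]
Verify stationarity: grad f(x*) = H x* + g = (0, 0).
Eigenvalues of H: -1, 2.
Eigenvalues have mixed signs, so H is indefinite -> x* is a saddle point.

saddle


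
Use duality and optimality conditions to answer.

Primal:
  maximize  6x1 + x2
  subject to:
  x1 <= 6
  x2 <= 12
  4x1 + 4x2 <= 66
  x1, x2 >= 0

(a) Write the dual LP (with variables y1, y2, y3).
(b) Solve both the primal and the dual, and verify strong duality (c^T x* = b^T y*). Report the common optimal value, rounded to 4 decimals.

The standard primal-dual pair for 'max c^T x s.t. A x <= b, x >= 0' is:
  Dual:  min b^T y  s.t.  A^T y >= c,  y >= 0.

So the dual LP is:
  minimize  6y1 + 12y2 + 66y3
  subject to:
    y1 + 4y3 >= 6
    y2 + 4y3 >= 1
    y1, y2, y3 >= 0

Solving the primal: x* = (6, 10.5).
  primal value c^T x* = 46.5.
Solving the dual: y* = (5, 0, 0.25).
  dual value b^T y* = 46.5.
Strong duality: c^T x* = b^T y*. Confirmed.

46.5


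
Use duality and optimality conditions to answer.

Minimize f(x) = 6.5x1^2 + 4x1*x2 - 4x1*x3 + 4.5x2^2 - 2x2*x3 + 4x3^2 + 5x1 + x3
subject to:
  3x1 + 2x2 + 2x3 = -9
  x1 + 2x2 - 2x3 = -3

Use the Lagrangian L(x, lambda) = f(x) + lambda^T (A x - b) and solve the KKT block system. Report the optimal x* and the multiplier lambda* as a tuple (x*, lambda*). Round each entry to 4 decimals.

Form the Lagrangian:
  L(x, lambda) = (1/2) x^T Q x + c^T x + lambda^T (A x - b)
Stationarity (grad_x L = 0): Q x + c + A^T lambda = 0.
Primal feasibility: A x = b.

This gives the KKT block system:
  [ Q   A^T ] [ x     ]   [-c ]
  [ A    0  ] [ lambda ] = [ b ]

Solving the linear system:
  x*      = (-1.4167, -1.5833, -0.7917)
  lambda* = (3.7083, 5.4583)
  f(x*)   = 20.9375

x* = (-1.4167, -1.5833, -0.7917), lambda* = (3.7083, 5.4583)


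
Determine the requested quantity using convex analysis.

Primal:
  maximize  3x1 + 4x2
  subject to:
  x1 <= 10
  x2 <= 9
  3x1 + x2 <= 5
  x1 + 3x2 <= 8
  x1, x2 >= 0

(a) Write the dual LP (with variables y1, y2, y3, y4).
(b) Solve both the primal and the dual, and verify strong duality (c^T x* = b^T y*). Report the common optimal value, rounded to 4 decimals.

The standard primal-dual pair for 'max c^T x s.t. A x <= b, x >= 0' is:
  Dual:  min b^T y  s.t.  A^T y >= c,  y >= 0.

So the dual LP is:
  minimize  10y1 + 9y2 + 5y3 + 8y4
  subject to:
    y1 + 3y3 + y4 >= 3
    y2 + y3 + 3y4 >= 4
    y1, y2, y3, y4 >= 0

Solving the primal: x* = (0.875, 2.375).
  primal value c^T x* = 12.125.
Solving the dual: y* = (0, 0, 0.625, 1.125).
  dual value b^T y* = 12.125.
Strong duality: c^T x* = b^T y*. Confirmed.

12.125


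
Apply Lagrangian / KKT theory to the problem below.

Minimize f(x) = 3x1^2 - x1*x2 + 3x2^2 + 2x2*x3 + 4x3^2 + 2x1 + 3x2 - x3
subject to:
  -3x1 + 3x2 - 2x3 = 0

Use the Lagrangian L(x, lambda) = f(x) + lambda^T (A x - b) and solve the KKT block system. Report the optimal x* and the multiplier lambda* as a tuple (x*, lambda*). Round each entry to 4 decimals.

Form the Lagrangian:
  L(x, lambda) = (1/2) x^T Q x + c^T x + lambda^T (A x - b)
Stationarity (grad_x L = 0): Q x + c + A^T lambda = 0.
Primal feasibility: A x = b.

This gives the KKT block system:
  [ Q   A^T ] [ x     ]   [-c ]
  [ A    0  ] [ lambda ] = [ b ]

Solving the linear system:
  x*      = (-0.5847, -0.4788, 0.1589)
  lambda* = (-0.3432)
  f(x*)   = -1.3824

x* = (-0.5847, -0.4788, 0.1589), lambda* = (-0.3432)


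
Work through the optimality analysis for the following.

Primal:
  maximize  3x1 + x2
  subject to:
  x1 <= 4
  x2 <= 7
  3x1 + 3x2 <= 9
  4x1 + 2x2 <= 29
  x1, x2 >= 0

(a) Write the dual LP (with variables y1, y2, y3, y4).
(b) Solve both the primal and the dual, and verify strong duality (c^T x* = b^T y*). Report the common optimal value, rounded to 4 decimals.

The standard primal-dual pair for 'max c^T x s.t. A x <= b, x >= 0' is:
  Dual:  min b^T y  s.t.  A^T y >= c,  y >= 0.

So the dual LP is:
  minimize  4y1 + 7y2 + 9y3 + 29y4
  subject to:
    y1 + 3y3 + 4y4 >= 3
    y2 + 3y3 + 2y4 >= 1
    y1, y2, y3, y4 >= 0

Solving the primal: x* = (3, 0).
  primal value c^T x* = 9.
Solving the dual: y* = (0, 0, 1, 0).
  dual value b^T y* = 9.
Strong duality: c^T x* = b^T y*. Confirmed.

9


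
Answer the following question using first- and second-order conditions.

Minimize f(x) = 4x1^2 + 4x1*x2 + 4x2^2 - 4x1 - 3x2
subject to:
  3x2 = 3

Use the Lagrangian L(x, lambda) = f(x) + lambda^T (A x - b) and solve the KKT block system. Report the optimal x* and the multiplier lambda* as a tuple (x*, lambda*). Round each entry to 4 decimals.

Form the Lagrangian:
  L(x, lambda) = (1/2) x^T Q x + c^T x + lambda^T (A x - b)
Stationarity (grad_x L = 0): Q x + c + A^T lambda = 0.
Primal feasibility: A x = b.

This gives the KKT block system:
  [ Q   A^T ] [ x     ]   [-c ]
  [ A    0  ] [ lambda ] = [ b ]

Solving the linear system:
  x*      = (0, 1)
  lambda* = (-1.6667)
  f(x*)   = 1

x* = (0, 1), lambda* = (-1.6667)


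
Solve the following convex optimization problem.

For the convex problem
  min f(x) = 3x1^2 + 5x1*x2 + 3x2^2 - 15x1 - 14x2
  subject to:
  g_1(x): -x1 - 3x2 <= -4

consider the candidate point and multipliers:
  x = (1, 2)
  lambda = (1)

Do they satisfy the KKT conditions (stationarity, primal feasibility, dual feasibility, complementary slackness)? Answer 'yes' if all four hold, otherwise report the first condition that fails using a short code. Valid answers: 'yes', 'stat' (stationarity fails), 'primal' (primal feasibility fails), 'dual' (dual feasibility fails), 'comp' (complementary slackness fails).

Gradient of f: grad f(x) = Q x + c = (1, 3)
Constraint values g_i(x) = a_i^T x - b_i:
  g_1((1, 2)) = -3
Stationarity residual: grad f(x) + sum_i lambda_i a_i = (0, 0)
  -> stationarity OK
Primal feasibility (all g_i <= 0): OK
Dual feasibility (all lambda_i >= 0): OK
Complementary slackness (lambda_i * g_i(x) = 0 for all i): FAILS

Verdict: the first failing condition is complementary_slackness -> comp.

comp


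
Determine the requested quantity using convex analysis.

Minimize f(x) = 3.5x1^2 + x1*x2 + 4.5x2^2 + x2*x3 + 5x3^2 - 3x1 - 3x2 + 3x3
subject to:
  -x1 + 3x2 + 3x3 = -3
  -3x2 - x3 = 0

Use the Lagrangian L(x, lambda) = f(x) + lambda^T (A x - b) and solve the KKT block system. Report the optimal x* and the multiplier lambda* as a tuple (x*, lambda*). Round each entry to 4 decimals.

Form the Lagrangian:
  L(x, lambda) = (1/2) x^T Q x + c^T x + lambda^T (A x - b)
Stationarity (grad_x L = 0): Q x + c + A^T lambda = 0.
Primal feasibility: A x = b.

This gives the KKT block system:
  [ Q   A^T ] [ x     ]   [-c ]
  [ A    0  ] [ lambda ] = [ b ]

Solving the linear system:
  x*      = (0.8919, 0.3514, -1.0541)
  lambda* = (3.5946, 3.5946)
  f(x*)   = 1.9459

x* = (0.8919, 0.3514, -1.0541), lambda* = (3.5946, 3.5946)


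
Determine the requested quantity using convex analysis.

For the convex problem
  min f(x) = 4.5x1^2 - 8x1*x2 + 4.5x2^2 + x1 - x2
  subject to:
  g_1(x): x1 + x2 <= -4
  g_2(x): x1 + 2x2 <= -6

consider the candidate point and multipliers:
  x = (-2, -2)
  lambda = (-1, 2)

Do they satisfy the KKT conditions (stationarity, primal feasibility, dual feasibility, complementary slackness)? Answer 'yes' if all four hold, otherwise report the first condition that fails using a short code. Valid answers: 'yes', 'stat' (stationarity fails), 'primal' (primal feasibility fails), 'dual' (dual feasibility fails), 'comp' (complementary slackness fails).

Gradient of f: grad f(x) = Q x + c = (-1, -3)
Constraint values g_i(x) = a_i^T x - b_i:
  g_1((-2, -2)) = 0
  g_2((-2, -2)) = 0
Stationarity residual: grad f(x) + sum_i lambda_i a_i = (0, 0)
  -> stationarity OK
Primal feasibility (all g_i <= 0): OK
Dual feasibility (all lambda_i >= 0): FAILS
Complementary slackness (lambda_i * g_i(x) = 0 for all i): OK

Verdict: the first failing condition is dual_feasibility -> dual.

dual


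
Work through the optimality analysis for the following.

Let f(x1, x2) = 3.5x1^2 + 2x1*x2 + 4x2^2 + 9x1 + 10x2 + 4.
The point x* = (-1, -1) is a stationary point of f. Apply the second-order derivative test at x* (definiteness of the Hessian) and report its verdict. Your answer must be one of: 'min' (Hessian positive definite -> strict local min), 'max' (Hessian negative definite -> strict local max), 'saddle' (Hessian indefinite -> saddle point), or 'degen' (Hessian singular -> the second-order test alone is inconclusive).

Compute the Hessian H = grad^2 f:
  H = [[7, 2], [2, 8]]
Verify stationarity: grad f(x*) = H x* + g = (0, 0).
Eigenvalues of H: 5.4384, 9.5616.
Both eigenvalues > 0, so H is positive definite -> x* is a strict local min.

min


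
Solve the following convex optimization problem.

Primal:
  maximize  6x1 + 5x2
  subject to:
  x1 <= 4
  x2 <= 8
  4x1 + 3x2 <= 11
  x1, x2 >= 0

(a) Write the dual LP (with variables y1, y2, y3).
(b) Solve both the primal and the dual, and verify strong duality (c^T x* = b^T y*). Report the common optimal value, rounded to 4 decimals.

The standard primal-dual pair for 'max c^T x s.t. A x <= b, x >= 0' is:
  Dual:  min b^T y  s.t.  A^T y >= c,  y >= 0.

So the dual LP is:
  minimize  4y1 + 8y2 + 11y3
  subject to:
    y1 + 4y3 >= 6
    y2 + 3y3 >= 5
    y1, y2, y3 >= 0

Solving the primal: x* = (0, 3.6667).
  primal value c^T x* = 18.3333.
Solving the dual: y* = (0, 0, 1.6667).
  dual value b^T y* = 18.3333.
Strong duality: c^T x* = b^T y*. Confirmed.

18.3333


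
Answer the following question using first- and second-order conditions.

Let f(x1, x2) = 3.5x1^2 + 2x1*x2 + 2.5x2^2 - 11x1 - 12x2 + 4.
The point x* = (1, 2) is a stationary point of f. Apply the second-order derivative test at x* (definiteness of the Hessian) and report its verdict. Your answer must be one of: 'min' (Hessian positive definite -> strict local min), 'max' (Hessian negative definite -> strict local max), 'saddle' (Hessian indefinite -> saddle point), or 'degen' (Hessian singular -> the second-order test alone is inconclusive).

Compute the Hessian H = grad^2 f:
  H = [[7, 2], [2, 5]]
Verify stationarity: grad f(x*) = H x* + g = (0, 0).
Eigenvalues of H: 3.7639, 8.2361.
Both eigenvalues > 0, so H is positive definite -> x* is a strict local min.

min


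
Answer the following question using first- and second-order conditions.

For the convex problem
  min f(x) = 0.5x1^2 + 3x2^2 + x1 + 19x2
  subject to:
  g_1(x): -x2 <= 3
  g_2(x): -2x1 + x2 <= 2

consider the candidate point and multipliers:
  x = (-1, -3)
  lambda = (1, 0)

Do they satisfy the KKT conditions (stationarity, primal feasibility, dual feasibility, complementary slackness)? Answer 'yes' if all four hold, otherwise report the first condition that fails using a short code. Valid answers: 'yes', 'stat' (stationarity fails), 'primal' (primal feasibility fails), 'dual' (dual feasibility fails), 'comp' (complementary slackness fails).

Gradient of f: grad f(x) = Q x + c = (0, 1)
Constraint values g_i(x) = a_i^T x - b_i:
  g_1((-1, -3)) = 0
  g_2((-1, -3)) = -3
Stationarity residual: grad f(x) + sum_i lambda_i a_i = (0, 0)
  -> stationarity OK
Primal feasibility (all g_i <= 0): OK
Dual feasibility (all lambda_i >= 0): OK
Complementary slackness (lambda_i * g_i(x) = 0 for all i): OK

Verdict: yes, KKT holds.

yes


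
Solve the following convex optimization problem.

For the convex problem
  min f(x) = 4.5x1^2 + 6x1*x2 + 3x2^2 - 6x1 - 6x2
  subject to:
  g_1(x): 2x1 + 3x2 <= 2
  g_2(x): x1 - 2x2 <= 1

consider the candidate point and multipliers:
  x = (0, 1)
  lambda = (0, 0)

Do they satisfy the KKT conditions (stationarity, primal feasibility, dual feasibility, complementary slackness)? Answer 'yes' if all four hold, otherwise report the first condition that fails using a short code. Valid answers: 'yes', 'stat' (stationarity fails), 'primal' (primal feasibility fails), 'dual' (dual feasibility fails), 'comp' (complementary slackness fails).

Gradient of f: grad f(x) = Q x + c = (0, 0)
Constraint values g_i(x) = a_i^T x - b_i:
  g_1((0, 1)) = 1
  g_2((0, 1)) = -3
Stationarity residual: grad f(x) + sum_i lambda_i a_i = (0, 0)
  -> stationarity OK
Primal feasibility (all g_i <= 0): FAILS
Dual feasibility (all lambda_i >= 0): OK
Complementary slackness (lambda_i * g_i(x) = 0 for all i): OK

Verdict: the first failing condition is primal_feasibility -> primal.

primal


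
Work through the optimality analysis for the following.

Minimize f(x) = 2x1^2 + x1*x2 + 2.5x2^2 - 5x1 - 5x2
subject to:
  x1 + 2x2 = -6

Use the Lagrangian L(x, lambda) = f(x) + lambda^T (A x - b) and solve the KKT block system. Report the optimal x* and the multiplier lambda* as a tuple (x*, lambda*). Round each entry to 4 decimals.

Form the Lagrangian:
  L(x, lambda) = (1/2) x^T Q x + c^T x + lambda^T (A x - b)
Stationarity (grad_x L = 0): Q x + c + A^T lambda = 0.
Primal feasibility: A x = b.

This gives the KKT block system:
  [ Q   A^T ] [ x     ]   [-c ]
  [ A    0  ] [ lambda ] = [ b ]

Solving the linear system:
  x*      = (-0.4706, -2.7647)
  lambda* = (9.6471)
  f(x*)   = 37.0294

x* = (-0.4706, -2.7647), lambda* = (9.6471)


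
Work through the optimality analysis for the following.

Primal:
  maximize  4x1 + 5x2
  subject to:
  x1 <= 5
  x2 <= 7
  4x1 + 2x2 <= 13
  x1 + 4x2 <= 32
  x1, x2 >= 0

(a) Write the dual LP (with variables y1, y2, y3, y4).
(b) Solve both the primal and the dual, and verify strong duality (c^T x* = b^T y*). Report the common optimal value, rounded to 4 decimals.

The standard primal-dual pair for 'max c^T x s.t. A x <= b, x >= 0' is:
  Dual:  min b^T y  s.t.  A^T y >= c,  y >= 0.

So the dual LP is:
  minimize  5y1 + 7y2 + 13y3 + 32y4
  subject to:
    y1 + 4y3 + y4 >= 4
    y2 + 2y3 + 4y4 >= 5
    y1, y2, y3, y4 >= 0

Solving the primal: x* = (0, 6.5).
  primal value c^T x* = 32.5.
Solving the dual: y* = (0, 0, 2.5, 0).
  dual value b^T y* = 32.5.
Strong duality: c^T x* = b^T y*. Confirmed.

32.5
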